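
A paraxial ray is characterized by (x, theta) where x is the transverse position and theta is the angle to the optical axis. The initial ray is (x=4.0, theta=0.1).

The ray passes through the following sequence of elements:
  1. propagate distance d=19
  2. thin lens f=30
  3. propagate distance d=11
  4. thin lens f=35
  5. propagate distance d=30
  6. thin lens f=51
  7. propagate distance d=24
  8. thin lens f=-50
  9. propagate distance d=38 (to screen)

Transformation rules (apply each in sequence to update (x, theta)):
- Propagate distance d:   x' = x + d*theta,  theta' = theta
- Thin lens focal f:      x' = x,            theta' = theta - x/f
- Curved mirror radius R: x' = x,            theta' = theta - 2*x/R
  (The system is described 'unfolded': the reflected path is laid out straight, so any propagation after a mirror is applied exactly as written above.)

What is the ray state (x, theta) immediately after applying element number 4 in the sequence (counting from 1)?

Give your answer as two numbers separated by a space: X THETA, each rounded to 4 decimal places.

Answer: 4.8367 -0.2349

Derivation:
Initial: x=4.0000 theta=0.1000
After 1 (propagate distance d=19): x=5.9000 theta=0.1000
After 2 (thin lens f=30): x=5.9000 theta=-29/300 (≈-0.0967)
After 3 (propagate distance d=11): x=1451/300 (≈4.8367) theta=-29/300 (≈-0.0967)
After 4 (thin lens f=35): x=1451/300 (≈4.8367) theta=-411/1750 (≈-0.2349)
Rounded to 4 decimal places: x = 4.8367, theta = -0.2349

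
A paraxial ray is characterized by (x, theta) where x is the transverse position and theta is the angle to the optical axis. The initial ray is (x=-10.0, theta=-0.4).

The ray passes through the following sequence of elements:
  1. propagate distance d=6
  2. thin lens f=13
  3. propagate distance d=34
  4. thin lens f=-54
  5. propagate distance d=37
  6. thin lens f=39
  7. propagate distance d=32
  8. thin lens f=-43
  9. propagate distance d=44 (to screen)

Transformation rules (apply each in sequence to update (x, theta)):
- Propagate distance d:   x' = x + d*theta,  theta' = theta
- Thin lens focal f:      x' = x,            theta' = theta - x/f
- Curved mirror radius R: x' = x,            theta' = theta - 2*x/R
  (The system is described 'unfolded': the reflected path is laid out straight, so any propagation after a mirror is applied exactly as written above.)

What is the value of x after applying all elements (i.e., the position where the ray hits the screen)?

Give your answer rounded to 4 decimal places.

Initial: x=-10.0000 theta=-0.4000
After 1 (propagate distance d=6): x=-12.4000 theta=-0.4000
After 2 (thin lens f=13): x=-12.4000 theta=36/65 (≈0.5538)
After 3 (propagate distance d=34): x=418/65 (≈6.4308) theta=36/65 (≈0.5538)
After 4 (thin lens f=-54): x=418/65 (≈6.4308) theta=1181/1755 (≈0.6729)
After 5 (propagate distance d=37): x=54983/1755 (≈31.3293) theta=1181/1755 (≈0.6729)
After 6 (thin lens f=39): x=54983/1755 (≈31.3293) theta=-8924/68445 (≈-0.1304)
After 7 (propagate distance d=32): x=1858769/68445 (≈27.1571) theta=-8924/68445 (≈-0.1304)
After 8 (thin lens f=-43): x=1858769/68445 (≈27.1571) theta=54631/109005 (≈0.5012)
After 9 (propagate distance d=44 (to screen)): x=28965739/588627 (≈49.2090) theta=54631/109005 (≈0.5012)
Rounded to 4 decimal places: x = 49.2090

Answer: 49.2090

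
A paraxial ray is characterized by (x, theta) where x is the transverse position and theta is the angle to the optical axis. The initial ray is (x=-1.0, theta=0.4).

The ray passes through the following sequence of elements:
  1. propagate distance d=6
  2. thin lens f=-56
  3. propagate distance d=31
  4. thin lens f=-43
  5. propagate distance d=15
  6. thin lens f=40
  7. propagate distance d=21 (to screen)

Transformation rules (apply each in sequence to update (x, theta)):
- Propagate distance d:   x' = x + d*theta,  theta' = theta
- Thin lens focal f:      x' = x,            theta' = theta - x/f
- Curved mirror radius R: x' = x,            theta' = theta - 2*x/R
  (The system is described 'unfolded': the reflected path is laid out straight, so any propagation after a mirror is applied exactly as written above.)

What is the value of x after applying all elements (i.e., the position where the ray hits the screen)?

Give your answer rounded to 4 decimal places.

Answer: 28.4093

Derivation:
Initial: x=-1.0000 theta=0.4000
After 1 (propagate distance d=6): x=1.4000 theta=0.4000
After 2 (thin lens f=-56): x=1.4000 theta=0.4250
After 3 (propagate distance d=31): x=14.5750 theta=0.4250
After 4 (thin lens f=-43): x=14.5750 theta=657/860 (≈0.7640)
After 5 (propagate distance d=15): x=44779/1720 (≈26.0343) theta=657/860 (≈0.7640)
After 6 (thin lens f=40): x=44779/1720 (≈26.0343) theta=7781/68800 (≈0.1131)
After 7 (propagate distance d=21 (to screen)): x=1954561/68800 (≈28.4093) theta=7781/68800 (≈0.1131)
Rounded to 4 decimal places: x = 28.4093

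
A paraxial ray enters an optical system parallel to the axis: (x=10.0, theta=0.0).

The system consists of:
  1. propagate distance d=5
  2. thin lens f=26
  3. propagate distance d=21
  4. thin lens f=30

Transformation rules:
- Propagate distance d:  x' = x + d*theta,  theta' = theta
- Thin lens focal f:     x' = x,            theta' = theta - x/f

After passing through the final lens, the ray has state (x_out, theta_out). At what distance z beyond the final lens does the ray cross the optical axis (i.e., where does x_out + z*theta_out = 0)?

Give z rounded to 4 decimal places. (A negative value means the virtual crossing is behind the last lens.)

Answer: 4.2857

Derivation:
Initial: x=10.0000 theta=0.0000
After 1 (propagate distance d=5): x=10.0000 theta=0.0000
After 2 (thin lens f=26): x=10.0000 theta=-5/13 (≈-0.3846)
After 3 (propagate distance d=21): x=25/13 (≈1.9231) theta=-5/13 (≈-0.3846)
After 4 (thin lens f=30): x=25/13 (≈1.9231) theta=-35/78 (≈-0.4487)
z_focus = -x_out/theta_out = -(25/13)/(-35/78) = 30/7 ≈ 4.2857
Rounded to 4 decimal places: z = 4.2857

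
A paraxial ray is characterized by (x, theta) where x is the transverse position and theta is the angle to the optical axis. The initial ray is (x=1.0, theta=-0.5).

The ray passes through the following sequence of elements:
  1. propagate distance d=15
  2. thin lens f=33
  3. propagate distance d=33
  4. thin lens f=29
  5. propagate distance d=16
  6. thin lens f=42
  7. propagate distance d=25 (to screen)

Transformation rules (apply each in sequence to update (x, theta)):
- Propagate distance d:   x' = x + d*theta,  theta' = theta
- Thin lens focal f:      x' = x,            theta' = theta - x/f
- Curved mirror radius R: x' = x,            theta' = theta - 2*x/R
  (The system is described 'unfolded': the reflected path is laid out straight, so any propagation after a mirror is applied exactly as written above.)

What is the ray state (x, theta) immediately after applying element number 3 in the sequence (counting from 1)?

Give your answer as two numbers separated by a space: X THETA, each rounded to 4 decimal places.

Answer: -16.5000 -0.3030

Derivation:
Initial: x=1.0000 theta=-0.5000
After 1 (propagate distance d=15): x=-6.5000 theta=-0.5000
After 2 (thin lens f=33): x=-6.5000 theta=-10/33 (≈-0.3030)
After 3 (propagate distance d=33): x=-16.5000 theta=-10/33 (≈-0.3030)
Rounded to 4 decimal places: x = -16.5000, theta = -0.3030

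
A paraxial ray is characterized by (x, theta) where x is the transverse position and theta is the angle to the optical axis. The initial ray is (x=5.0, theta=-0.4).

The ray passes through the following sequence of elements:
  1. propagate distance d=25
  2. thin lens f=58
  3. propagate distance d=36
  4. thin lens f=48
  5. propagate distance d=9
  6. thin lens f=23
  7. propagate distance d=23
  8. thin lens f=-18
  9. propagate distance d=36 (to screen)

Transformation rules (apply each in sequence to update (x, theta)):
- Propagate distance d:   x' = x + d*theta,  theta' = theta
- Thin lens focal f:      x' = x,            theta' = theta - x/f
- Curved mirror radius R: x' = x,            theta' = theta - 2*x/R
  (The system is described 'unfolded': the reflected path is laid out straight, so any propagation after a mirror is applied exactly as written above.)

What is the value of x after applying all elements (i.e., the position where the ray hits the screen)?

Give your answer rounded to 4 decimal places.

Answer: 27.8458

Derivation:
Initial: x=5.0000 theta=-0.4000
After 1 (propagate distance d=25): x=-5.0000 theta=-0.4000
After 2 (thin lens f=58): x=-5.0000 theta=-91/290 (≈-0.3138)
After 3 (propagate distance d=36): x=-2363/145 (≈-16.2966) theta=-91/290 (≈-0.3138)
After 4 (thin lens f=48): x=-2363/145 (≈-16.2966) theta=179/6960 (≈0.0257)
After 5 (propagate distance d=9): x=-37271/2320 (≈-16.0651) theta=179/6960 (≈0.0257)
After 6 (thin lens f=23): x=-37271/2320 (≈-16.0651) theta=11593/16008 (≈0.7242)
After 7 (propagate distance d=23): x=4117/6960 (≈0.5915) theta=11593/16008 (≈0.7242)
After 8 (thin lens f=-18): x=4117/6960 (≈0.5915) theta=2181431/2881440 (≈0.7571)
After 9 (propagate distance d=36 (to screen)): x=1485851/53360 (≈27.8458) theta=2181431/2881440 (≈0.7571)
Rounded to 4 decimal places: x = 27.8458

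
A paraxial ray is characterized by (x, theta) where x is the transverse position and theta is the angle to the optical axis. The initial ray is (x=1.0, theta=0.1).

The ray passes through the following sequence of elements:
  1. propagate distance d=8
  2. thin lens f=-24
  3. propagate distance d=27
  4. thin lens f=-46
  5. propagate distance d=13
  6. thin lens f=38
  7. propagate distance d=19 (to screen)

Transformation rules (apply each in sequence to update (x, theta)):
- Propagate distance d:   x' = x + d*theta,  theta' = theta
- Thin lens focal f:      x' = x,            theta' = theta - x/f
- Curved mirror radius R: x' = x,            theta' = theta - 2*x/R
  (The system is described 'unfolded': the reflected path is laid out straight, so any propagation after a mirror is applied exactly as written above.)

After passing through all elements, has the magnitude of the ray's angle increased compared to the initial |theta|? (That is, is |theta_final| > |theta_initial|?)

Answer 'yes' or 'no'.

Initial: x=1.0000 theta=0.1000
After 1 (propagate distance d=8): x=1.8000 theta=0.1000
After 2 (thin lens f=-24): x=1.8000 theta=0.1750
After 3 (propagate distance d=27): x=6.5250 theta=0.1750
After 4 (thin lens f=-46): x=6.5250 theta=583/1840 (≈0.3168)
After 5 (propagate distance d=13): x=3917/368 (≈10.6440) theta=583/1840 (≈0.3168)
After 6 (thin lens f=38): x=3917/368 (≈10.6440) theta=2569/69920 (≈0.0367)
After 7 (propagate distance d=19 (to screen)): x=41739/3680 (≈11.3421) theta=2569/69920 (≈0.0367)
|theta_initial|=0.1000 |theta_final|=2569/69920 (≈0.0367) -> not increased

Answer: no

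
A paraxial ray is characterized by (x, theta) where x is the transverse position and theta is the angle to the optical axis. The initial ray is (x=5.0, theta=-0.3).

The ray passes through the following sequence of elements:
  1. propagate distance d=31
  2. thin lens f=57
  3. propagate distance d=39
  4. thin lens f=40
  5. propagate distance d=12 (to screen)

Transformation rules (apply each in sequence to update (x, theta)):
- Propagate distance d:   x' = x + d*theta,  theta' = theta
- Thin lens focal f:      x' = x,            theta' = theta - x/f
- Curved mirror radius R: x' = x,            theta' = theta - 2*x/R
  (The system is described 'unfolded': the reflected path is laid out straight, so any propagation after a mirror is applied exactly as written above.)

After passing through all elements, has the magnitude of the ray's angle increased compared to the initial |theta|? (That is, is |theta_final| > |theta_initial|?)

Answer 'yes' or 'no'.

Initial: x=5.0000 theta=-0.3000
After 1 (propagate distance d=31): x=-4.3000 theta=-0.3000
After 2 (thin lens f=57): x=-4.3000 theta=-64/285 (≈-0.2246)
After 3 (propagate distance d=39): x=-2481/190 (≈-13.0579) theta=-64/285 (≈-0.2246)
After 4 (thin lens f=40): x=-2481/190 (≈-13.0579) theta=2323/22800 (≈0.1019)
After 5 (propagate distance d=12 (to screen)): x=-22487/1900 (≈-11.8353) theta=2323/22800 (≈0.1019)
|theta_initial|=0.3000 |theta_final|=2323/22800 (≈0.1019) -> not increased

Answer: no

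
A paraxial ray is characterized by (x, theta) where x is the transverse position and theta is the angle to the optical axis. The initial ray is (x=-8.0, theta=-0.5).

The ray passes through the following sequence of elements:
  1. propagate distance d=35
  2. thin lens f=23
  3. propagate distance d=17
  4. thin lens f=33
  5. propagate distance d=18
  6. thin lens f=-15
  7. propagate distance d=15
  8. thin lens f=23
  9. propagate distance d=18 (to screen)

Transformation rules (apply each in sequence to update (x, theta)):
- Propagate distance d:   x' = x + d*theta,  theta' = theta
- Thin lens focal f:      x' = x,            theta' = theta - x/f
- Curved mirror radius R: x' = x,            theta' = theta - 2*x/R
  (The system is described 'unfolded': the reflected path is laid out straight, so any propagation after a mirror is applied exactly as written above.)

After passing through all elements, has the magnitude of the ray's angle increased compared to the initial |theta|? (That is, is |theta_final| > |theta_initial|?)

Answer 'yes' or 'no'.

Initial: x=-8.0000 theta=-0.5000
After 1 (propagate distance d=35): x=-25.5000 theta=-0.5000
After 2 (thin lens f=23): x=-25.5000 theta=14/23 (≈0.6087)
After 3 (propagate distance d=17): x=-697/46 (≈-15.1522) theta=14/23 (≈0.6087)
After 4 (thin lens f=33): x=-697/46 (≈-15.1522) theta=1621/1518 (≈1.0679)
After 5 (propagate distance d=18): x=2059/506 (≈4.0692) theta=1621/1518 (≈1.0679)
After 6 (thin lens f=-15): x=2059/506 (≈4.0692) theta=154/115 (≈1.3391)
After 7 (propagate distance d=15): x=12223/506 (≈24.1561) theta=154/115 (≈1.3391)
After 8 (thin lens f=23): x=12223/506 (≈24.1561) theta=16809/58190 (≈0.2889)
After 9 (propagate distance d=18 (to screen)): x=1708207/58190 (≈29.3557) theta=16809/58190 (≈0.2889)
|theta_initial|=0.5000 |theta_final|=16809/58190 (≈0.2889) -> not increased

Answer: no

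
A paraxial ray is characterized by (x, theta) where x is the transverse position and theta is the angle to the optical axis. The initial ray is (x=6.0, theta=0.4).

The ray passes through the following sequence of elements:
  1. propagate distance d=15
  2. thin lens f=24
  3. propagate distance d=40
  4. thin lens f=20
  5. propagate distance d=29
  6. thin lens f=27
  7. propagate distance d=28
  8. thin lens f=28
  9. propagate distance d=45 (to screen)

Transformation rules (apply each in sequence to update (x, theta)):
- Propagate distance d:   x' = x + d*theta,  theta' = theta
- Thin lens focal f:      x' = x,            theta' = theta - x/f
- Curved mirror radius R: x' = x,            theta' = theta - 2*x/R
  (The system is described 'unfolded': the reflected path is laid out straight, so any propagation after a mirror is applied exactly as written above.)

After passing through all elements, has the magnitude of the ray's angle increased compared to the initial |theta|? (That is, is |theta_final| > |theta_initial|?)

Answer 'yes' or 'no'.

Initial: x=6.0000 theta=0.4000
After 1 (propagate distance d=15): x=12.0000 theta=0.4000
After 2 (thin lens f=24): x=12.0000 theta=-0.1000
After 3 (propagate distance d=40): x=8.0000 theta=-0.1000
After 4 (thin lens f=20): x=8.0000 theta=-0.5000
After 5 (propagate distance d=29): x=-6.5000 theta=-0.5000
After 6 (thin lens f=27): x=-6.5000 theta=-7/27 (≈-0.2593)
After 7 (propagate distance d=28): x=-743/54 (≈-13.7593) theta=-7/27 (≈-0.2593)
After 8 (thin lens f=28): x=-743/54 (≈-13.7593) theta=13/56 (≈0.2321)
After 9 (propagate distance d=45 (to screen)): x=-5009/1512 (≈-3.3128) theta=13/56 (≈0.2321)
|theta_initial|=0.4000 |theta_final|=13/56 (≈0.2321) -> not increased

Answer: no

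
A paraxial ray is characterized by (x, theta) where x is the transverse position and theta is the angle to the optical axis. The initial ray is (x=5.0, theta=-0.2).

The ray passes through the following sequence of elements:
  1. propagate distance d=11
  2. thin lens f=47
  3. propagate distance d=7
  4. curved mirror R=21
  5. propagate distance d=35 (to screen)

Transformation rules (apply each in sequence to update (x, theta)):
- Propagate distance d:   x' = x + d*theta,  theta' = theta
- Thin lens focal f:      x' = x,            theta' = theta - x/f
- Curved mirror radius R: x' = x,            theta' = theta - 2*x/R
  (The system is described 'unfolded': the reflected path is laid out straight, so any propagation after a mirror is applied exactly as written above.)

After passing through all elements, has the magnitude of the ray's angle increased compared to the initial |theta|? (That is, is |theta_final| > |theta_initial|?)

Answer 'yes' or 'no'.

Answer: yes

Derivation:
Initial: x=5.0000 theta=-0.2000
After 1 (propagate distance d=11): x=2.8000 theta=-0.2000
After 2 (thin lens f=47): x=2.8000 theta=-61/235 (≈-0.2596)
After 3 (propagate distance d=7): x=231/235 (≈0.9830) theta=-61/235 (≈-0.2596)
After 4 (curved mirror R=21): x=231/235 (≈0.9830) theta=-83/235 (≈-0.3532)
After 5 (propagate distance d=35 (to screen)): x=-2674/235 (≈-11.3787) theta=-83/235 (≈-0.3532)
|theta_initial|=0.2000 |theta_final|=83/235 (≈0.3532) -> increased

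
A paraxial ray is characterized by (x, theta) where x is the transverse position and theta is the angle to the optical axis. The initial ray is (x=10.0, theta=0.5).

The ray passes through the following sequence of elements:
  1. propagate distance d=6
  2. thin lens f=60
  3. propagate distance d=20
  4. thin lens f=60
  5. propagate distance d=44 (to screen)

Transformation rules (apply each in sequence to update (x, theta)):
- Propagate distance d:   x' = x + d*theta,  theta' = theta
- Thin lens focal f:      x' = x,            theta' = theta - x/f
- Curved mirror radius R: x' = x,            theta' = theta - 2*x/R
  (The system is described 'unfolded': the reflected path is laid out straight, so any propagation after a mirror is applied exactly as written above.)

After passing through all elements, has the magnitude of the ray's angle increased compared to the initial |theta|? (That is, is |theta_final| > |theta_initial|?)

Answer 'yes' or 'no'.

Initial: x=10.0000 theta=0.5000
After 1 (propagate distance d=6): x=13.0000 theta=0.5000
After 2 (thin lens f=60): x=13.0000 theta=17/60 (≈0.2833)
After 3 (propagate distance d=20): x=56/3 (≈18.6667) theta=17/60 (≈0.2833)
After 4 (thin lens f=60): x=56/3 (≈18.6667) theta=-1/36 (≈-0.0278)
After 5 (propagate distance d=44 (to screen)): x=157/9 (≈17.4444) theta=-1/36 (≈-0.0278)
|theta_initial|=0.5000 |theta_final|=1/36 (≈0.0278) -> not increased

Answer: no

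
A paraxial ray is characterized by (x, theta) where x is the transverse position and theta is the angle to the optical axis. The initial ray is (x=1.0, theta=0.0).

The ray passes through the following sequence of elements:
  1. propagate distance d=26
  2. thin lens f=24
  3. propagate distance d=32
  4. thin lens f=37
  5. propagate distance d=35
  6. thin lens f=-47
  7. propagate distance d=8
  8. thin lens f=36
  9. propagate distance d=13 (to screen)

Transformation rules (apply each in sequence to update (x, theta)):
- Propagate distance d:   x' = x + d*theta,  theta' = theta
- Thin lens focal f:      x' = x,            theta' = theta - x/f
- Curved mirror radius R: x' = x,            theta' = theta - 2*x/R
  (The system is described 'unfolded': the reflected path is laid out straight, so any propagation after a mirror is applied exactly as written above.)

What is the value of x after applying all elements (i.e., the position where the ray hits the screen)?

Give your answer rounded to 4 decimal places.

Answer: -2.1036

Derivation:
Initial: x=1.0000 theta=0.0000
After 1 (propagate distance d=26): x=1.0000 theta=0.0000
After 2 (thin lens f=24): x=1.0000 theta=-1/24 (≈-0.0417)
After 3 (propagate distance d=32): x=-1/3 (≈-0.3333) theta=-1/24 (≈-0.0417)
After 4 (thin lens f=37): x=-1/3 (≈-0.3333) theta=-29/888 (≈-0.0327)
After 5 (propagate distance d=35): x=-437/296 (≈-1.4764) theta=-29/888 (≈-0.0327)
After 6 (thin lens f=-47): x=-437/296 (≈-1.4764) theta=-1337/20868 (≈-0.0641)
After 7 (propagate distance d=8): x=-83009/41736 (≈-1.9889) theta=-1337/20868 (≈-0.0641)
After 8 (thin lens f=36): x=-83009/41736 (≈-1.9889) theta=-13255/1502496 (≈-0.0088)
After 9 (propagate distance d=13 (to screen)): x=-3160639/1502496 (≈-2.1036) theta=-13255/1502496 (≈-0.0088)
Rounded to 4 decimal places: x = -2.1036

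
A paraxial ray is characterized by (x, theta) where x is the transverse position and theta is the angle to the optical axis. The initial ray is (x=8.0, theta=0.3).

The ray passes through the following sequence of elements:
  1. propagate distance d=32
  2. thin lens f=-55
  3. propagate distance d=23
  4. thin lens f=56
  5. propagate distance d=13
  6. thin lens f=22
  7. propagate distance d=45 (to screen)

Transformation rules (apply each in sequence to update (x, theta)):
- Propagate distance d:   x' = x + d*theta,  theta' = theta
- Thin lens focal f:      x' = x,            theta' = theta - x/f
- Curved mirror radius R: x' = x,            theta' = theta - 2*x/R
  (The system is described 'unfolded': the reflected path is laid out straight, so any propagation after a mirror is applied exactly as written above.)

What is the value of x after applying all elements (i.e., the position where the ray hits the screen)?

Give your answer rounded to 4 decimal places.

Initial: x=8.0000 theta=0.3000
After 1 (propagate distance d=32): x=17.6000 theta=0.3000
After 2 (thin lens f=-55): x=17.6000 theta=0.6200
After 3 (propagate distance d=23): x=31.8600 theta=0.6200
After 4 (thin lens f=56): x=31.8600 theta=143/2800 (≈0.0511)
After 5 (propagate distance d=13): x=91067/2800 (≈32.5239) theta=143/2800 (≈0.0511)
After 6 (thin lens f=22): x=91067/2800 (≈32.5239) theta=-87921/61600 (≈-1.4273)
After 7 (propagate distance d=45 (to screen)): x=-1952971/61600 (≈-31.7041) theta=-87921/61600 (≈-1.4273)
Rounded to 4 decimal places: x = -31.7041

Answer: -31.7041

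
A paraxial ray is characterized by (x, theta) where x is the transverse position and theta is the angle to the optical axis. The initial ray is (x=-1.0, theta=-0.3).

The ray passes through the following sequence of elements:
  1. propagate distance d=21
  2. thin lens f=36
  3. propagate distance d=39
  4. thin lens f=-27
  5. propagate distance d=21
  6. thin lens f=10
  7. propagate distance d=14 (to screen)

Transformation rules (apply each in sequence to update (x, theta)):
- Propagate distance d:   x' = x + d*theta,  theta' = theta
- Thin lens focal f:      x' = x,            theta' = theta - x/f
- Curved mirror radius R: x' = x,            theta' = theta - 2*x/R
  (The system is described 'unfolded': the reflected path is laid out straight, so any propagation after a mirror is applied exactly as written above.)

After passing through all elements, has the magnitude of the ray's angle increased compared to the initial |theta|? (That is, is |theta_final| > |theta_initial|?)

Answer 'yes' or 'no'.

Answer: yes

Derivation:
Initial: x=-1.0000 theta=-0.3000
After 1 (propagate distance d=21): x=-7.3000 theta=-0.3000
After 2 (thin lens f=36): x=-7.3000 theta=-7/72 (≈-0.0972)
After 3 (propagate distance d=39): x=-1331/120 (≈-11.0917) theta=-7/72 (≈-0.0972)
After 4 (thin lens f=-27): x=-1331/120 (≈-11.0917) theta=-823/1620 (≈-0.5080)
After 5 (propagate distance d=21): x=-23501/1080 (≈-21.7602) theta=-823/1620 (≈-0.5080)
After 6 (thin lens f=10): x=-23501/1080 (≈-21.7602) theta=54043/32400 (≈1.6680)
After 7 (propagate distance d=14 (to screen)): x=12893/8100 (≈1.5917) theta=54043/32400 (≈1.6680)
|theta_initial|=0.3000 |theta_final|=54043/32400 (≈1.6680) -> increased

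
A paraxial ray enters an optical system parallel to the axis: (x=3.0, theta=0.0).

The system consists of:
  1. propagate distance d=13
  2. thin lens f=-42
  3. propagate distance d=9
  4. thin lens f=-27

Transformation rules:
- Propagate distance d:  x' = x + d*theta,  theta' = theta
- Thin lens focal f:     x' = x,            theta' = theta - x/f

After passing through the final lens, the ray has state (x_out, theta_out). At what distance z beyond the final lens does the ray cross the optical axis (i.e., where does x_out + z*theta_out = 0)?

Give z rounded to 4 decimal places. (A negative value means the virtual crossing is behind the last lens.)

Answer: -17.6538

Derivation:
Initial: x=3.0000 theta=0.0000
After 1 (propagate distance d=13): x=3.0000 theta=0.0000
After 2 (thin lens f=-42): x=3.0000 theta=1/14 (≈0.0714)
After 3 (propagate distance d=9): x=51/14 (≈3.6429) theta=1/14 (≈0.0714)
After 4 (thin lens f=-27): x=51/14 (≈3.6429) theta=13/63 (≈0.2063)
z_focus = -x_out/theta_out = -(51/14)/(13/63) = -459/26 ≈ -17.6538
Rounded to 4 decimal places: z = -17.6538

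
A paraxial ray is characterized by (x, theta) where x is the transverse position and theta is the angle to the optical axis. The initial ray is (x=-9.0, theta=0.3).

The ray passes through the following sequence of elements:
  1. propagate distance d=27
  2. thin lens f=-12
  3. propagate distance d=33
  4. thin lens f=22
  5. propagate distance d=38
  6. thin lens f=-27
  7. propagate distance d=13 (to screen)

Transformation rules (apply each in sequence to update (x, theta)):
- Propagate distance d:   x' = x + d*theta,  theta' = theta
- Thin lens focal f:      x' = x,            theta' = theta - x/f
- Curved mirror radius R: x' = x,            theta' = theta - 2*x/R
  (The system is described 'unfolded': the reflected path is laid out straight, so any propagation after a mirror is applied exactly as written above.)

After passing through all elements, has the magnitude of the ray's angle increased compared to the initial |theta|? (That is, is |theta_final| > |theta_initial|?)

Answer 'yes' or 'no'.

Answer: no

Derivation:
Initial: x=-9.0000 theta=0.3000
After 1 (propagate distance d=27): x=-0.9000 theta=0.3000
After 2 (thin lens f=-12): x=-0.9000 theta=0.2250
After 3 (propagate distance d=33): x=6.5250 theta=0.2250
After 4 (thin lens f=22): x=6.5250 theta=-63/880 (≈-0.0716)
After 5 (propagate distance d=38): x=837/220 (≈3.8045) theta=-63/880 (≈-0.0716)
After 6 (thin lens f=-27): x=837/220 (≈3.8045) theta=61/880 (≈0.0693)
After 7 (propagate distance d=13 (to screen)): x=4141/880 (≈4.7057) theta=61/880 (≈0.0693)
|theta_initial|=0.3000 |theta_final|=61/880 (≈0.0693) -> not increased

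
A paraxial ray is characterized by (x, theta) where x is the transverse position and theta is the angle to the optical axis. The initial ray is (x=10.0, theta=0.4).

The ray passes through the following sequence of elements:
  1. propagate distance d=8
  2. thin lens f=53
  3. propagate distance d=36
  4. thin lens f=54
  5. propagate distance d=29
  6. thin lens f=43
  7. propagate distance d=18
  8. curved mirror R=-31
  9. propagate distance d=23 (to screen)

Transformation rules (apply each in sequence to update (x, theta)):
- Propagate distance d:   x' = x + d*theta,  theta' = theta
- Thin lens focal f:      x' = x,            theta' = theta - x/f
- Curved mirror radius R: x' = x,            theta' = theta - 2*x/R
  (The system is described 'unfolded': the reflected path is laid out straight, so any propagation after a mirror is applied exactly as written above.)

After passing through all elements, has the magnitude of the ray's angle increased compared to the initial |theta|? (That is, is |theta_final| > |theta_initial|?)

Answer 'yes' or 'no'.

Initial: x=10.0000 theta=0.4000
After 1 (propagate distance d=8): x=13.2000 theta=0.4000
After 2 (thin lens f=53): x=13.2000 theta=8/53 (≈0.1509)
After 3 (propagate distance d=36): x=4938/265 (≈18.6340) theta=8/53 (≈0.1509)
After 4 (thin lens f=54): x=4938/265 (≈18.6340) theta=-463/2385 (≈-0.1941)
After 5 (propagate distance d=29): x=6203/477 (≈13.0042) theta=-463/2385 (≈-0.1941)
After 6 (thin lens f=43): x=6203/477 (≈13.0042) theta=-50924/102555 (≈-0.4966)
After 7 (propagate distance d=18): x=417013/102555 (≈4.0662) theta=-50924/102555 (≈-0.4966)
After 8 (curved mirror R=-31): x=417013/102555 (≈4.0662) theta=-248206/1059735 (≈-0.2342)
After 9 (propagate distance d=23 (to screen)): x=-4198811/3179205 (≈-1.3207) theta=-248206/1059735 (≈-0.2342)
|theta_initial|=0.4000 |theta_final|=248206/1059735 (≈0.2342) -> not increased

Answer: no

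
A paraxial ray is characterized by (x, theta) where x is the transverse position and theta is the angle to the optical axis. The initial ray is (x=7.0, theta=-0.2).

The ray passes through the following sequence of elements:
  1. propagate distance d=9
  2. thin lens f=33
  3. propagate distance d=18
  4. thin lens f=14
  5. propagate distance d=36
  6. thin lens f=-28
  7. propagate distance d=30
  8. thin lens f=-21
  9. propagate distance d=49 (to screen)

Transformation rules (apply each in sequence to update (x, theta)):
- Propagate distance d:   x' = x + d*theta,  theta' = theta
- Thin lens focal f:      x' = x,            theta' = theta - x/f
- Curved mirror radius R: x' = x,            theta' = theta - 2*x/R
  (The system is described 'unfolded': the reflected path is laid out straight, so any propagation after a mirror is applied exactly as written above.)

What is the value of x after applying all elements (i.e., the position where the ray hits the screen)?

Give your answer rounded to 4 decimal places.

Initial: x=7.0000 theta=-0.2000
After 1 (propagate distance d=9): x=5.2000 theta=-0.2000
After 2 (thin lens f=33): x=5.2000 theta=-59/165 (≈-0.3576)
After 3 (propagate distance d=18): x=-68/55 (≈-1.2364) theta=-59/165 (≈-0.3576)
After 4 (thin lens f=14): x=-68/55 (≈-1.2364) theta=-311/1155 (≈-0.2693)
After 5 (propagate distance d=36): x=-4208/385 (≈-10.9299) theta=-311/1155 (≈-0.2693)
After 6 (thin lens f=-28): x=-4208/385 (≈-10.9299) theta=-5333/8085 (≈-0.6596)
After 7 (propagate distance d=30): x=-7526/245 (≈-30.7184) theta=-5333/8085 (≈-0.6596)
After 8 (thin lens f=-21): x=-7526/245 (≈-30.7184) theta=-40039/18865 (≈-2.1224)
After 9 (propagate distance d=49 (to screen)): x=-363059/2695 (≈-134.7158) theta=-40039/18865 (≈-2.1224)
Rounded to 4 decimal places: x = -134.7158

Answer: -134.7158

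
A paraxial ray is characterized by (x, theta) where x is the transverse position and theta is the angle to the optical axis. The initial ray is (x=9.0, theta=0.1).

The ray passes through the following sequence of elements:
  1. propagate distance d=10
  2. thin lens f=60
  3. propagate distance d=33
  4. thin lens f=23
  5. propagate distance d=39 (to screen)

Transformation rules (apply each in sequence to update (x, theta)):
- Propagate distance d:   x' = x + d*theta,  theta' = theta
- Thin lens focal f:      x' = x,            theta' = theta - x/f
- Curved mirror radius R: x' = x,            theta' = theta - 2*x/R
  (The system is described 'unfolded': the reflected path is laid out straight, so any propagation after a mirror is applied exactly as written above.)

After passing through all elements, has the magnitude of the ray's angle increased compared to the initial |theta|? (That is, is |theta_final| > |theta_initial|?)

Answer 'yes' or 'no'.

Answer: yes

Derivation:
Initial: x=9.0000 theta=0.1000
After 1 (propagate distance d=10): x=10.0000 theta=0.1000
After 2 (thin lens f=60): x=10.0000 theta=-1/15 (≈-0.0667)
After 3 (propagate distance d=33): x=7.8000 theta=-1/15 (≈-0.0667)
After 4 (thin lens f=23): x=7.8000 theta=-28/69 (≈-0.4058)
After 5 (propagate distance d=39 (to screen)): x=-923/115 (≈-8.0261) theta=-28/69 (≈-0.4058)
|theta_initial|=0.1000 |theta_final|=28/69 (≈0.4058) -> increased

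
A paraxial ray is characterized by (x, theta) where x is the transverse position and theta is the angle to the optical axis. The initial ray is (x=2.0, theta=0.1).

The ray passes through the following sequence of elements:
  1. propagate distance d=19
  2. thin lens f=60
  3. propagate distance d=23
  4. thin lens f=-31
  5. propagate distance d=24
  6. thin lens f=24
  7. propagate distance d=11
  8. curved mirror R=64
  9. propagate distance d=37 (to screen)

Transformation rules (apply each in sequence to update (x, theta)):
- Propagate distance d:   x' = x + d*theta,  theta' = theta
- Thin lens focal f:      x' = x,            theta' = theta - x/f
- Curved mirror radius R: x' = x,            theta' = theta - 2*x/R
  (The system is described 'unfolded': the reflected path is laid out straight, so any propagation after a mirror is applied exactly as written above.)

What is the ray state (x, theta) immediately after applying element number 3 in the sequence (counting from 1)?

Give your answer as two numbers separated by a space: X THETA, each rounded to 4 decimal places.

Initial: x=2.0000 theta=0.1000
After 1 (propagate distance d=19): x=3.9000 theta=0.1000
After 2 (thin lens f=60): x=3.9000 theta=0.0350
After 3 (propagate distance d=23): x=4.7050 theta=0.0350
Rounded to 4 decimal places: x = 4.7050, theta = 0.0350

Answer: 4.7050 0.0350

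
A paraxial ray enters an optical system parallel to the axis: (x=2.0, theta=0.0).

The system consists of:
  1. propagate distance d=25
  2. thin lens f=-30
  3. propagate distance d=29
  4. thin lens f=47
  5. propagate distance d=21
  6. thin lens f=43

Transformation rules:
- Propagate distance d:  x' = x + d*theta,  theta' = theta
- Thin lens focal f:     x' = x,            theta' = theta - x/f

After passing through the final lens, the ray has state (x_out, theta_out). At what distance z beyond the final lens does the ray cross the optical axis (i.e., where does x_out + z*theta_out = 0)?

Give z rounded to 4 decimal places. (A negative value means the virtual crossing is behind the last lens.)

Answer: 35.6941

Derivation:
Initial: x=2.0000 theta=0.0000
After 1 (propagate distance d=25): x=2.0000 theta=0.0000
After 2 (thin lens f=-30): x=2.0000 theta=1/15 (≈0.0667)
After 3 (propagate distance d=29): x=59/15 (≈3.9333) theta=1/15 (≈0.0667)
After 4 (thin lens f=47): x=59/15 (≈3.9333) theta=-4/235 (≈-0.0170)
After 5 (propagate distance d=21): x=2521/705 (≈3.5759) theta=-4/235 (≈-0.0170)
After 6 (thin lens f=43): x=2521/705 (≈3.5759) theta=-3037/30315 (≈-0.1002)
z_focus = -x_out/theta_out = -(2521/705)/(-3037/30315) = 108403/3037 ≈ 35.6941
Rounded to 4 decimal places: z = 35.6941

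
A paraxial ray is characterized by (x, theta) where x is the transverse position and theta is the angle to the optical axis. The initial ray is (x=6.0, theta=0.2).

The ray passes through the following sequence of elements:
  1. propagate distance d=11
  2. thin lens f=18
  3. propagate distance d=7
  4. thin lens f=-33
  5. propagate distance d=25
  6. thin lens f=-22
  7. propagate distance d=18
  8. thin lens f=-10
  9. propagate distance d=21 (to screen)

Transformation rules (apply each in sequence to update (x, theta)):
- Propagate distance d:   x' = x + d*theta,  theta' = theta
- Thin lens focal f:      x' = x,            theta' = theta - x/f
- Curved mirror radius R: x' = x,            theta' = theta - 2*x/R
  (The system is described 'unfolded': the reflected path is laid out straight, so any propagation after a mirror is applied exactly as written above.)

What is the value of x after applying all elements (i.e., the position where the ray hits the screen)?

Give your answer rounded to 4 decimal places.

Answer: 27.4516

Derivation:
Initial: x=6.0000 theta=0.2000
After 1 (propagate distance d=11): x=8.2000 theta=0.2000
After 2 (thin lens f=18): x=8.2000 theta=-23/90 (≈-0.2556)
After 3 (propagate distance d=7): x=577/90 (≈6.4111) theta=-23/90 (≈-0.2556)
After 4 (thin lens f=-33): x=577/90 (≈6.4111) theta=-91/1485 (≈-0.0613)
After 5 (propagate distance d=25): x=14491/2970 (≈4.8791) theta=-91/1485 (≈-0.0613)
After 6 (thin lens f=-22): x=14491/2970 (≈4.8791) theta=10487/65340 (≈0.1605)
After 7 (propagate distance d=18): x=126892/16335 (≈7.7681) theta=10487/65340 (≈0.1605)
After 8 (thin lens f=-10): x=126892/16335 (≈7.7681) theta=102073/108900 (≈0.9373)
After 9 (propagate distance d=21 (to screen)): x=8968439/326700 (≈27.4516) theta=102073/108900 (≈0.9373)
Rounded to 4 decimal places: x = 27.4516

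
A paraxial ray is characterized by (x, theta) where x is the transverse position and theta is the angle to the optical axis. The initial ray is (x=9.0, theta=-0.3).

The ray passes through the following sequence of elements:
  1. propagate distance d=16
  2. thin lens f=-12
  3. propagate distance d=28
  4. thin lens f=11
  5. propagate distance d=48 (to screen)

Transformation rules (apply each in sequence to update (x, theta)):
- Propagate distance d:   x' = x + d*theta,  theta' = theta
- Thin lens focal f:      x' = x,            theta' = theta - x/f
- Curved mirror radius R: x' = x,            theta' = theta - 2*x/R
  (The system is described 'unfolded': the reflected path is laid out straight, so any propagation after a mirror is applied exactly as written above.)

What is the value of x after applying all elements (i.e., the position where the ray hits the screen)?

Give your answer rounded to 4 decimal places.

Initial: x=9.0000 theta=-0.3000
After 1 (propagate distance d=16): x=4.2000 theta=-0.3000
After 2 (thin lens f=-12): x=4.2000 theta=0.0500
After 3 (propagate distance d=28): x=5.6000 theta=0.0500
After 4 (thin lens f=11): x=5.6000 theta=-101/220 (≈-0.4591)
After 5 (propagate distance d=48 (to screen)): x=-904/55 (≈-16.4364) theta=-101/220 (≈-0.4591)
Rounded to 4 decimal places: x = -16.4364

Answer: -16.4364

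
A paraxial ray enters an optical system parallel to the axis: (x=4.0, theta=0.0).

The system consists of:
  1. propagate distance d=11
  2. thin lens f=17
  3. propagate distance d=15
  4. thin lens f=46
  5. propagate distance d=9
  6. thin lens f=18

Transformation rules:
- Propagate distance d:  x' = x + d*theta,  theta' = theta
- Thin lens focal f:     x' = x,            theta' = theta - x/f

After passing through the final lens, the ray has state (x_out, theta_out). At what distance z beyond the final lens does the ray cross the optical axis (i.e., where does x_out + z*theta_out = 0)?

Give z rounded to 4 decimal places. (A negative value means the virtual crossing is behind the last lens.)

Answer: -11.6794

Derivation:
Initial: x=4.0000 theta=0.0000
After 1 (propagate distance d=11): x=4.0000 theta=0.0000
After 2 (thin lens f=17): x=4.0000 theta=-4/17 (≈-0.2353)
After 3 (propagate distance d=15): x=8/17 (≈0.4706) theta=-4/17 (≈-0.2353)
After 4 (thin lens f=46): x=8/17 (≈0.4706) theta=-96/391 (≈-0.2455)
After 5 (propagate distance d=9): x=-40/23 (≈-1.7391) theta=-96/391 (≈-0.2455)
After 6 (thin lens f=18): x=-40/23 (≈-1.7391) theta=-524/3519 (≈-0.1489)
z_focus = -x_out/theta_out = -(-40/23)/(-524/3519) = -1530/131 ≈ -11.6794
Rounded to 4 decimal places: z = -11.6794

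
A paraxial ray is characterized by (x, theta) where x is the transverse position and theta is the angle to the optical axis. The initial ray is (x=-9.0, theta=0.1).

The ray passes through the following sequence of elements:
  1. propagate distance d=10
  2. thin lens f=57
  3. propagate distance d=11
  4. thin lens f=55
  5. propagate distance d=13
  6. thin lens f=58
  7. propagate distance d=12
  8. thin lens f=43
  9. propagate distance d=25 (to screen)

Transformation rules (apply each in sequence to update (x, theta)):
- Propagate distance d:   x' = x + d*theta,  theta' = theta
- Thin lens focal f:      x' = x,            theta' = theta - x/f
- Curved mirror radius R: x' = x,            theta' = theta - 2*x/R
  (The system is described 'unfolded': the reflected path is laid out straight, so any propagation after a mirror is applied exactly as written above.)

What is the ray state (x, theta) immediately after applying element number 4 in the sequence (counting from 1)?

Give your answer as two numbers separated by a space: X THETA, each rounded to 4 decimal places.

Answer: -5.3561 0.3377

Derivation:
Initial: x=-9.0000 theta=0.1000
After 1 (propagate distance d=10): x=-8.0000 theta=0.1000
After 2 (thin lens f=57): x=-8.0000 theta=137/570 (≈0.2404)
After 3 (propagate distance d=11): x=-3053/570 (≈-5.3561) theta=137/570 (≈0.2404)
After 4 (thin lens f=55): x=-3053/570 (≈-5.3561) theta=5294/15675 (≈0.3377)
Rounded to 4 decimal places: x = -5.3561, theta = 0.3377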